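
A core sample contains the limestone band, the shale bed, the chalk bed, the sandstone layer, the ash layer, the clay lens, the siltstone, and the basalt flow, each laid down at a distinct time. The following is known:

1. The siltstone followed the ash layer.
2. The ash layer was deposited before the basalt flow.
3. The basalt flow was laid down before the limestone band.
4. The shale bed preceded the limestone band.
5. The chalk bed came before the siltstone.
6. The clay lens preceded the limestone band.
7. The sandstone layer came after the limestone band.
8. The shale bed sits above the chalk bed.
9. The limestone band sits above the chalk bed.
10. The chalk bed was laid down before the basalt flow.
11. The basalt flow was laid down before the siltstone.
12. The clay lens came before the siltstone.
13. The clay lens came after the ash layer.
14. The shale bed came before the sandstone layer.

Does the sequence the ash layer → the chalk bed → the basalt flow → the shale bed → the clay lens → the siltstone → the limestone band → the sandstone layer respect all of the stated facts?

Check each stated constraint against the proposed order — e.g. the ash layer is ahead of the siltstone; the chalk bed is ahead of the limestone band. Every pair is in the required order; nothing is violated.

yes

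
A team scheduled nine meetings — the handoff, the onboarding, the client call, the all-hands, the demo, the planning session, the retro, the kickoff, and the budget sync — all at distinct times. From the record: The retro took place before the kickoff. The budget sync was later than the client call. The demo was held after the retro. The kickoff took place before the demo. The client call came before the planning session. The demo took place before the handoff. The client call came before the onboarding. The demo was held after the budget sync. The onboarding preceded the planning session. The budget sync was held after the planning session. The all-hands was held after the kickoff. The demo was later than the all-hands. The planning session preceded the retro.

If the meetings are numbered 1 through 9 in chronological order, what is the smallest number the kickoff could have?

5

The client call, the onboarding, the planning session, and the retro must all come before the kickoff — 4 forced predecessors.
Nothing else is forced ahead of the kickoff, so its earliest slot is position 4 + 1 = 5.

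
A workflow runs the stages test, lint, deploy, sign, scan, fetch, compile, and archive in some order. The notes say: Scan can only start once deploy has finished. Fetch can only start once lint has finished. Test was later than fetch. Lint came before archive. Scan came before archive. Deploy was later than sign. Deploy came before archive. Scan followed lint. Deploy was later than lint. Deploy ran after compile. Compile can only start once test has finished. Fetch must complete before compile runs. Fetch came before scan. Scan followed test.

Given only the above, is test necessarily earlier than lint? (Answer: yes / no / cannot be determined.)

no

Tracing the constraints gives lint → fetch → test, so lint must come before test.
That means test cannot be before lint.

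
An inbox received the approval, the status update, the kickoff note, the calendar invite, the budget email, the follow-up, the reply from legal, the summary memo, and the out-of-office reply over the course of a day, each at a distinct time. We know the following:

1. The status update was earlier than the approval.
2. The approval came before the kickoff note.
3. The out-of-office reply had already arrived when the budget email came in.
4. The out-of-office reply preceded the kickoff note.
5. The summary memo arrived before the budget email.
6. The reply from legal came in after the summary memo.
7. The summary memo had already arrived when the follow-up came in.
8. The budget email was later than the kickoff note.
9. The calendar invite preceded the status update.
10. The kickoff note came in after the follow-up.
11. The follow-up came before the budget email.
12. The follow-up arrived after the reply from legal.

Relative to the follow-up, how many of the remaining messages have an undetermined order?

Forced before the follow-up: the reply from legal and the summary memo; forced after the follow-up: the budget email and the kickoff note.
That leaves the approval, the calendar invite, the out-of-office reply, and the status update with no forced order relative to the follow-up — 4.

4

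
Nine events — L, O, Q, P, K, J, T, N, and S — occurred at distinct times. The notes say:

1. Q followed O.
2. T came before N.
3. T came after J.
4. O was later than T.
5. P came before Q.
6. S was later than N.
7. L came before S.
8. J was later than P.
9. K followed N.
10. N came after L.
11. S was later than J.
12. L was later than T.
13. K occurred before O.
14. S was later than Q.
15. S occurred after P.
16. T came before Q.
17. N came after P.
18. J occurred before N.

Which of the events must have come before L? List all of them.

Directly stated before L: T.
J reaches L via J → T → L.
P reaches L via P → J → T → L.

J, P, T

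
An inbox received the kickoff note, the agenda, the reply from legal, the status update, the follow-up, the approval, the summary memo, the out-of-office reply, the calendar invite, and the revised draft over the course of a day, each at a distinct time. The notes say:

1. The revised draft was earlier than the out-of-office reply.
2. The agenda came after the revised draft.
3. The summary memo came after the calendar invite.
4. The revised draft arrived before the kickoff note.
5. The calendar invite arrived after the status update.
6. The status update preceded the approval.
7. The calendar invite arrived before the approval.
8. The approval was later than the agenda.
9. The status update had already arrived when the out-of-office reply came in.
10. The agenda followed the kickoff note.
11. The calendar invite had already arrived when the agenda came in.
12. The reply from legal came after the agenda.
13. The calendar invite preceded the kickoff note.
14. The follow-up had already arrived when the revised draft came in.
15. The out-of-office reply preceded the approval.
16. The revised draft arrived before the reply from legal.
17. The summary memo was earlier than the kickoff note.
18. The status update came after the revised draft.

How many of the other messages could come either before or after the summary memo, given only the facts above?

Forced before the summary memo: the calendar invite, the follow-up, the revised draft, and the status update; forced after the summary memo: the agenda, the approval, the kickoff note, and the reply from legal.
That leaves the out-of-office reply with no forced order relative to the summary memo — 1.

1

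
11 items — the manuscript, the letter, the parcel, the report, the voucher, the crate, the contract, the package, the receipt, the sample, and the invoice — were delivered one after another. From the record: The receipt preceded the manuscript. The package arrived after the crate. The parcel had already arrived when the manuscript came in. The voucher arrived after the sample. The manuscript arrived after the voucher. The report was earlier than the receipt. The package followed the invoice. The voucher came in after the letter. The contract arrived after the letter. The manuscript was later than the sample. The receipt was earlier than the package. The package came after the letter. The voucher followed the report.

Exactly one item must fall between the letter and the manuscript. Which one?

the voucher

Tracing the constraints gives the letter → the voucher → the manuscript, so the voucher sits after the letter and before the manuscript.
No other item is forced both after the letter and before the manuscript.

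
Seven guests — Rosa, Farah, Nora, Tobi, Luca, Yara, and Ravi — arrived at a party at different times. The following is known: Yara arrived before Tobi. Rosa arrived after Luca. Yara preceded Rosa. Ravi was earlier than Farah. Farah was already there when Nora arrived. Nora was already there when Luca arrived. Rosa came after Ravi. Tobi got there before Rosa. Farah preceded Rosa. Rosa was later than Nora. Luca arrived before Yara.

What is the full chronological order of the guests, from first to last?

The constraints fix every adjacent pair, so only one ordering works:
Ravi → Farah → Nora → Luca → Yara → Tobi → Rosa.

Ravi, Farah, Nora, Luca, Yara, Tobi, Rosa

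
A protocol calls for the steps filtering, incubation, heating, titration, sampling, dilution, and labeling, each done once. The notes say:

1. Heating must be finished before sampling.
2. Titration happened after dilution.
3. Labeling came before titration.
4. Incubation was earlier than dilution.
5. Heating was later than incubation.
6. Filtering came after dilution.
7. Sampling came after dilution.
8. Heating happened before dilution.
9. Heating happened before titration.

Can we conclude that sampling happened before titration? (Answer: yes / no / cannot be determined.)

cannot be determined

No chain of stated constraints runs from sampling to titration, and none runs from titration to sampling either.
So the relative order of sampling and titration is not fixed by the given facts.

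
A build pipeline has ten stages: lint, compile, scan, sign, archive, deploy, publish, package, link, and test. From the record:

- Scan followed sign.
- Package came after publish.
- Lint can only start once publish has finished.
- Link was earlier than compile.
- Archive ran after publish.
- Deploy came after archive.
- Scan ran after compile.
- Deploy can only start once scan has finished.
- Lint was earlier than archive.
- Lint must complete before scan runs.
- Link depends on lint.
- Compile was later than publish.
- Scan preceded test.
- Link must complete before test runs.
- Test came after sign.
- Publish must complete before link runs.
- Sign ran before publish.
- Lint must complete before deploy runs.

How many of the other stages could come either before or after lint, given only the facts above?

1

Forced before lint: publish and sign; forced after lint: archive, compile, deploy, link, scan, and test.
That leaves package with no forced order relative to lint — 1.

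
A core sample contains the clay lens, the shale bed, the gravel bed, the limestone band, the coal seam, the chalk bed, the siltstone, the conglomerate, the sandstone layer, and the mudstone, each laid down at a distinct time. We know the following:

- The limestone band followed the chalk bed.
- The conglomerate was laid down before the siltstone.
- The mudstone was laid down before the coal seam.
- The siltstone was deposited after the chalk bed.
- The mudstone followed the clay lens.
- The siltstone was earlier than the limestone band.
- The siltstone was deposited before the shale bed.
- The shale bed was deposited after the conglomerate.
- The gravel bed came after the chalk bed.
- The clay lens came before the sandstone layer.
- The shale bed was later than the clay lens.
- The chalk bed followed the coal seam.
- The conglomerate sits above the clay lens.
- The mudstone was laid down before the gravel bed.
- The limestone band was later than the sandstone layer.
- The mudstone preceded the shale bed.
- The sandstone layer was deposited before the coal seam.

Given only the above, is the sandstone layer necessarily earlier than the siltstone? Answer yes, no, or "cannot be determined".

Chain the constraints: the sandstone layer → the coal seam → the chalk bed → the siltstone. Each link is directly stated, so the sandstone layer comes before the siltstone.

yes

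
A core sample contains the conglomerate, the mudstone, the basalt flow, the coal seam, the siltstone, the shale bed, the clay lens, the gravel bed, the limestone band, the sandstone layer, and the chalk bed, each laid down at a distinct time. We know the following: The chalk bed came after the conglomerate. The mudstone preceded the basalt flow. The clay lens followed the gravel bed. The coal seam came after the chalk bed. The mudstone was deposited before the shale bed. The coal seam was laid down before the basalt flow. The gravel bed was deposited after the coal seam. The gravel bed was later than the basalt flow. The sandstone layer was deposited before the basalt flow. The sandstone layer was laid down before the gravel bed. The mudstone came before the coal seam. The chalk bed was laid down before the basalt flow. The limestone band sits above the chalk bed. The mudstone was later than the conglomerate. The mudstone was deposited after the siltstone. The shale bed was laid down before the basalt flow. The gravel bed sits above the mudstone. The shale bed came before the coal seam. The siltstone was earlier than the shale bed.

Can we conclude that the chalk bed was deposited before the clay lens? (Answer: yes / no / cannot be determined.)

yes

Chain the constraints: the chalk bed → the coal seam → the gravel bed → the clay lens. Each link is directly stated, so the chalk bed comes before the clay lens.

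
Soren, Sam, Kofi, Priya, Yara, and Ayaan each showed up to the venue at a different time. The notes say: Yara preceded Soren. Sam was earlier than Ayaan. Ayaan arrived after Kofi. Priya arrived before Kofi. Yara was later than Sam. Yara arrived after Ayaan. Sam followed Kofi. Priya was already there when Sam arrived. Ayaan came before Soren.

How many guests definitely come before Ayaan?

Directly stated before Ayaan: Kofi and Sam.
Priya reaches Ayaan via Priya → Kofi → Ayaan.
That's Kofi, Priya, and Sam — 3 in all.

3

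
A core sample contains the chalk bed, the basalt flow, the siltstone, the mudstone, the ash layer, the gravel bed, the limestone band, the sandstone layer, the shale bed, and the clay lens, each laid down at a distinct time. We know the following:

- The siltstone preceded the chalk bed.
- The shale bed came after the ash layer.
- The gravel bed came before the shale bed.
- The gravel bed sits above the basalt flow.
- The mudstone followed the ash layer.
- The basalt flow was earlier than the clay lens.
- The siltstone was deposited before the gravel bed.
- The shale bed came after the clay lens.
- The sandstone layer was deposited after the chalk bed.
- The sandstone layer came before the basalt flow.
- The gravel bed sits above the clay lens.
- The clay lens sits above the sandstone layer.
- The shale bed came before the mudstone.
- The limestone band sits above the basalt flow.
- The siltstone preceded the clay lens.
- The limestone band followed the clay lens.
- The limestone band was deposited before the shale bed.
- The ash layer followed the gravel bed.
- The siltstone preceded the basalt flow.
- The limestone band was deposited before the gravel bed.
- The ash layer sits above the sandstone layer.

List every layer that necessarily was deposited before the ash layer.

Directly stated before the ash layer: the gravel bed and the sandstone layer.
The basalt flow reaches the ash layer via the basalt flow → the gravel bed → the ash layer.
The chalk bed reaches the ash layer via the chalk bed → the sandstone layer → the ash layer.
The clay lens reaches the ash layer via the clay lens → the gravel bed → the ash layer.
Likewise the limestone band and the siltstone each reach the ash layer by chaining the stated constraints.

the basalt flow, the chalk bed, the clay lens, the gravel bed, the limestone band, the sandstone layer, the siltstone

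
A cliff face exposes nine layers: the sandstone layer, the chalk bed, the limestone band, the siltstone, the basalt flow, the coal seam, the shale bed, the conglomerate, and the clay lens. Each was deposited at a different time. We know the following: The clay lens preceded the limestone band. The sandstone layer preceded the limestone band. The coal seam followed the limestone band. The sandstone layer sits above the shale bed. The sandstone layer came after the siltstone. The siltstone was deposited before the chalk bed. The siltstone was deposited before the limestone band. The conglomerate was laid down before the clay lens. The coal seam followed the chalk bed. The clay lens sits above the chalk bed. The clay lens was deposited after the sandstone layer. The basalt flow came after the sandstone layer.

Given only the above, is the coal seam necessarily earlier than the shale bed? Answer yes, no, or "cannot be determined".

Tracing the constraints gives the shale bed → the sandstone layer → the limestone band → the coal seam, so the shale bed must come before the coal seam.
That means the coal seam cannot be before the shale bed.

no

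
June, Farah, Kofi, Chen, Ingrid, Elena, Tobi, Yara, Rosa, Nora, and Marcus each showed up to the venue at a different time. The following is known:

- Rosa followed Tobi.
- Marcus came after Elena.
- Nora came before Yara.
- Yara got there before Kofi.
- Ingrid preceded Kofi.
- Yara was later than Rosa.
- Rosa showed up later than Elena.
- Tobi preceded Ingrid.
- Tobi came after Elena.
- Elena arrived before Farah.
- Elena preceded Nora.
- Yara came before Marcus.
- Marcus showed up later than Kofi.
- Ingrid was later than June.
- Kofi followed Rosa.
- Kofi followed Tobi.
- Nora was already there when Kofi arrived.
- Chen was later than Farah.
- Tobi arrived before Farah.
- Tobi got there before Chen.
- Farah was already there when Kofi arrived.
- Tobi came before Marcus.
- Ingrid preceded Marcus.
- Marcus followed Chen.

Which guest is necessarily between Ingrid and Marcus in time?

Kofi

Tracing the constraints gives Ingrid → Kofi → Marcus, so Kofi sits after Ingrid and before Marcus.
No other guest is forced both after Ingrid and before Marcus.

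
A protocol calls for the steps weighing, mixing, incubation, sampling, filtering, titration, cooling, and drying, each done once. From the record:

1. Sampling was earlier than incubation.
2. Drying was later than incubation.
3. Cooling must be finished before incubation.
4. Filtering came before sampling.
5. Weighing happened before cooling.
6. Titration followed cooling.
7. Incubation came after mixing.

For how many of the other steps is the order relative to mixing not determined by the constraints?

Forced after mixing: drying and incubation.
That leaves cooling, filtering, sampling, titration, and weighing with no forced order relative to mixing — 5.

5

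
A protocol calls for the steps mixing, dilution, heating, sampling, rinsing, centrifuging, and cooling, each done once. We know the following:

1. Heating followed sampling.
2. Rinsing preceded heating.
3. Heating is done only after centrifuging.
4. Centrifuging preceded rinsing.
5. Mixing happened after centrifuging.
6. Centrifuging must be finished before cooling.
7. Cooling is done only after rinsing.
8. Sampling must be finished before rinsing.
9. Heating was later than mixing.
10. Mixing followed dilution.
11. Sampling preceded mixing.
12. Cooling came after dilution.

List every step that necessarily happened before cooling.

Directly stated before cooling: centrifuging, dilution, and rinsing.
Sampling reaches cooling via sampling → rinsing → cooling.
No chain forces mixing (or any of the others) ahead of cooling.

centrifuging, dilution, rinsing, sampling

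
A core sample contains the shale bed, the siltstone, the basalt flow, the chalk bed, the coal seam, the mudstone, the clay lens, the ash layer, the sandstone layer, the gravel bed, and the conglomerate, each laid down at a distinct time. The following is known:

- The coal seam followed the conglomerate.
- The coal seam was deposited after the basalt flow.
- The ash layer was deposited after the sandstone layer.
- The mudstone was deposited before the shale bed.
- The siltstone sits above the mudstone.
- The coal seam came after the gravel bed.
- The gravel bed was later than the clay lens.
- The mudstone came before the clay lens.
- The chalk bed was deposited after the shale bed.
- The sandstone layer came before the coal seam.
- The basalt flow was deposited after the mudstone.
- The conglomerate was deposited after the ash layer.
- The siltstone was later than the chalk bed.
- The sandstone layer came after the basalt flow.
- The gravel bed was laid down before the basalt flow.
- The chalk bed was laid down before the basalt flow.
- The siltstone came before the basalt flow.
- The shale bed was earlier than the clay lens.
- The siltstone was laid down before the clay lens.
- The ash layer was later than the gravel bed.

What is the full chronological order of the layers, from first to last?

The constraints fix every adjacent pair, so only one ordering works:
the mudstone → the shale bed → the chalk bed → the siltstone → the clay lens → the gravel bed → the basalt flow → the sandstone layer → the ash layer → the conglomerate → the coal seam.

the mudstone, the shale bed, the chalk bed, the siltstone, the clay lens, the gravel bed, the basalt flow, the sandstone layer, the ash layer, the conglomerate, the coal seam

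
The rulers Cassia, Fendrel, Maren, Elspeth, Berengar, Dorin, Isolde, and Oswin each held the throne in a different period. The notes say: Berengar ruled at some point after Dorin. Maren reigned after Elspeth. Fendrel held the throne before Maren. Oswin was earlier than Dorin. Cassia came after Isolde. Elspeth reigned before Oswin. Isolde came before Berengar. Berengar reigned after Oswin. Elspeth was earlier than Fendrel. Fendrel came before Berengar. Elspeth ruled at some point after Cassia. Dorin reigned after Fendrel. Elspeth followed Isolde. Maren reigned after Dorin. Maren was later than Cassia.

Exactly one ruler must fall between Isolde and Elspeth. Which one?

Cassia

Tracing the constraints gives Isolde → Cassia → Elspeth, so Cassia sits after Isolde and before Elspeth.
No other ruler is forced both after Isolde and before Elspeth.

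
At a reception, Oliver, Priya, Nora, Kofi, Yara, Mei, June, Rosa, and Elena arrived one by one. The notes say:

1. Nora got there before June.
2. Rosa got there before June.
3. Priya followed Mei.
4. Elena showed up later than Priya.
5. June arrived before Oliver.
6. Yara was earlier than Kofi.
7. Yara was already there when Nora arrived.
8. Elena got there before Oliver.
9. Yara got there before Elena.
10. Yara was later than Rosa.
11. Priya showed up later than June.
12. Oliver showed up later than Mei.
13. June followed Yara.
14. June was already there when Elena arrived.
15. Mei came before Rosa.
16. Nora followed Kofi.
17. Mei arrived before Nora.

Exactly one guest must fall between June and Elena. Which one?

Tracing the constraints gives June → Priya → Elena, so Priya sits after June and before Elena.
No other guest is forced both after June and before Elena.

Priya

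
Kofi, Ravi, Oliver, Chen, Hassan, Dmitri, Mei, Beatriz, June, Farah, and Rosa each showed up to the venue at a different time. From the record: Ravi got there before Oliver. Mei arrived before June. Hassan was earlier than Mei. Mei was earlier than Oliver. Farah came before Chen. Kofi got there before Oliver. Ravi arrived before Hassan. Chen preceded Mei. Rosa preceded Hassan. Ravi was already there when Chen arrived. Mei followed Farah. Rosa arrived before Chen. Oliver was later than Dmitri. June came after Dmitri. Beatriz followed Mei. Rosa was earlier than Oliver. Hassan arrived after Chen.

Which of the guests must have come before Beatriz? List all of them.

Directly stated before Beatriz: Mei.
Chen reaches Beatriz via Chen → Mei → Beatriz.
Farah reaches Beatriz via Farah → Mei → Beatriz.
Hassan reaches Beatriz via Hassan → Mei → Beatriz.
Likewise Ravi and Rosa each reach Beatriz by chaining the stated constraints.

Chen, Farah, Hassan, Mei, Ravi, Rosa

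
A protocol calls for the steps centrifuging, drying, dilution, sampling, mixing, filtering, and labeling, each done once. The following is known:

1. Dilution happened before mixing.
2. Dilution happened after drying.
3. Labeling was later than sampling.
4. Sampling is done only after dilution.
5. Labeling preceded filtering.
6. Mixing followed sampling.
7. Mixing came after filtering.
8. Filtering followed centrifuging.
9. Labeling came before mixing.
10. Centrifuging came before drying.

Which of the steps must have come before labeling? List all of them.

centrifuging, dilution, drying, sampling

Directly stated before labeling: sampling.
Centrifuging reaches labeling via centrifuging → drying → dilution → sampling → labeling.
Dilution reaches labeling via dilution → sampling → labeling.
Drying reaches labeling via drying → dilution → sampling → labeling.
No chain forces filtering (or any of the others) ahead of labeling.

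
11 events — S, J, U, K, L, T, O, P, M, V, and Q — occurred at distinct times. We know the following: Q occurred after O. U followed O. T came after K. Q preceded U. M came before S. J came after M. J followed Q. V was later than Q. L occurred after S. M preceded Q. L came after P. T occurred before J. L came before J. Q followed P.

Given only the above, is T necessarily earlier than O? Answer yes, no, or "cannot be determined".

cannot be determined

No chain of stated constraints runs from T to O, and none runs from O to T either.
So the relative order of T and O is not fixed by the given facts.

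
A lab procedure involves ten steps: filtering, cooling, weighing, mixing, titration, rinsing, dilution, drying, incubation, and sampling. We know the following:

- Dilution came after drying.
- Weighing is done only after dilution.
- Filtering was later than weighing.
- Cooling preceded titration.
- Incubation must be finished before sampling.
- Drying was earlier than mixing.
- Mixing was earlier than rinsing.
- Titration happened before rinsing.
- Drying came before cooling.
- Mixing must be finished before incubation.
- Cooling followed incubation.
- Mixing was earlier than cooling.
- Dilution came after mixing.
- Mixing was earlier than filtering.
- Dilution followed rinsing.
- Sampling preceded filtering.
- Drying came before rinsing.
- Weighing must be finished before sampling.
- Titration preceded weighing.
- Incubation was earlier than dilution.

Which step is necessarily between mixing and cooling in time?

Tracing the constraints gives mixing → incubation → cooling, so incubation sits after mixing and before cooling.
No other step is forced both after mixing and before cooling.

incubation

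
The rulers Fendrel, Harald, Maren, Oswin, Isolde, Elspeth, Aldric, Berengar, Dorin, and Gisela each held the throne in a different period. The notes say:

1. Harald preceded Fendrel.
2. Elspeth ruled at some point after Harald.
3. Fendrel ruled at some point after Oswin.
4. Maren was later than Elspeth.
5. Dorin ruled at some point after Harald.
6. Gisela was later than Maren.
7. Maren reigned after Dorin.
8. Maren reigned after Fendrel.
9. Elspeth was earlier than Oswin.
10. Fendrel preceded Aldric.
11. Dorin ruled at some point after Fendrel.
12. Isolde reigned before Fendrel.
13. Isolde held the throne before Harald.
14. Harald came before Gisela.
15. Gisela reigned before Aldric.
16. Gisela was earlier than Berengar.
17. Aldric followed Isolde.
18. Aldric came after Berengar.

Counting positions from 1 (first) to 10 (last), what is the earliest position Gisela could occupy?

Dorin, Elspeth, Fendrel, Harald, Isolde, Maren, and Oswin must all come before Gisela — 7 forced predecessors.
Nothing else is forced ahead of Gisela, so their earliest slot is position 7 + 1 = 8.

8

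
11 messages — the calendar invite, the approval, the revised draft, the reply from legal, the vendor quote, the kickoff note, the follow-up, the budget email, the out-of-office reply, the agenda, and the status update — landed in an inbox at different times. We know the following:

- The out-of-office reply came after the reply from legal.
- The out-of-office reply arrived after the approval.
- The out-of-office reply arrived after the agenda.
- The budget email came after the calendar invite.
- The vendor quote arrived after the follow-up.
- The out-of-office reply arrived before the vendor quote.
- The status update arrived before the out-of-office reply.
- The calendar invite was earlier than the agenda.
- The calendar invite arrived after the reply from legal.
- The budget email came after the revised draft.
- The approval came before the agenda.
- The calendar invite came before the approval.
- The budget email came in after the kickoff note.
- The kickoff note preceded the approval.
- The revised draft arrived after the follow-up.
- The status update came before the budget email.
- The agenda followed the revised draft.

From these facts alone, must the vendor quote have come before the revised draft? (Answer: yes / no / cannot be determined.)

no

Tracing the constraints gives the revised draft → the agenda → the out-of-office reply → the vendor quote, so the revised draft must come before the vendor quote.
That means the vendor quote cannot be before the revised draft.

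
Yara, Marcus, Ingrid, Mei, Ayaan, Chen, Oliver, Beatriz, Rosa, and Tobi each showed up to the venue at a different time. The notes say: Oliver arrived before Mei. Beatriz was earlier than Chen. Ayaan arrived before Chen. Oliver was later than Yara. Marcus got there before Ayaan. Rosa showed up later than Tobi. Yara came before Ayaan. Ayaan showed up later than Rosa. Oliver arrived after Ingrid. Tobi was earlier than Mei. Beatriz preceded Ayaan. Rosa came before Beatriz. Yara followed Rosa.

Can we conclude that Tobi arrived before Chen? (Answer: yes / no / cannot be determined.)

Chain the constraints: Tobi → Rosa → Ayaan → Chen. Each link is directly stated, so Tobi comes before Chen.

yes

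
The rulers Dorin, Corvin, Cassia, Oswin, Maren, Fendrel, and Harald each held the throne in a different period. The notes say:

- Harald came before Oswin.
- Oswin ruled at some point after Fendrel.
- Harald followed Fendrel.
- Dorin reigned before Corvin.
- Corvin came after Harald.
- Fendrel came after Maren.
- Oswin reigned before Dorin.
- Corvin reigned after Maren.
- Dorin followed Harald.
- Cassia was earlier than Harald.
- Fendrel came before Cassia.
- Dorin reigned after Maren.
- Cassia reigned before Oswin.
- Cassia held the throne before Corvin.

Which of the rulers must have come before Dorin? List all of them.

Cassia, Fendrel, Harald, Maren, Oswin

Directly stated before Dorin: Harald, Maren, and Oswin.
Cassia reaches Dorin via Cassia → Oswin → Dorin.
Fendrel reaches Dorin via Fendrel → Oswin → Dorin.
No chain forces Corvin ahead of Dorin.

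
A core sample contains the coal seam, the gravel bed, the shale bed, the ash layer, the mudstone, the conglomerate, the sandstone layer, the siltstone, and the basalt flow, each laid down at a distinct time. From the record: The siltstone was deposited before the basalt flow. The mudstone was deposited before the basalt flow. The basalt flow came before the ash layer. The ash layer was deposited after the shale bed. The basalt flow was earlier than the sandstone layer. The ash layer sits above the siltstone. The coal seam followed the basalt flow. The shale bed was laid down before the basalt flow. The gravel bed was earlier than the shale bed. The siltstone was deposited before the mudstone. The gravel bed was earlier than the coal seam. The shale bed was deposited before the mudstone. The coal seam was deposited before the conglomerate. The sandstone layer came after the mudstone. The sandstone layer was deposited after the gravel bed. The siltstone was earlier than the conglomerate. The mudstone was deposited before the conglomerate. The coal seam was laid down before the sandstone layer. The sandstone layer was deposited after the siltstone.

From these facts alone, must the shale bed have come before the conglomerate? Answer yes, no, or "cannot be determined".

yes

Chain the constraints: the shale bed → the mudstone → the conglomerate. Each link is directly stated, so the shale bed comes before the conglomerate.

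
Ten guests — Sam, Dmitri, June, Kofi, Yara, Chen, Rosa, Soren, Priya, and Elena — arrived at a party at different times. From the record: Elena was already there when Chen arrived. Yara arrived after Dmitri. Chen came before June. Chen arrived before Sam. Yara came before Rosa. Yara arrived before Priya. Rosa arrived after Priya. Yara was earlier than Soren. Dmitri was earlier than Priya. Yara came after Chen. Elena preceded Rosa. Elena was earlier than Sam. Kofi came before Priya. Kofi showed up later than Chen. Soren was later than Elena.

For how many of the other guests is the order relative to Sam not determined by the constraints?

Forced before Sam: Chen and Elena.
That leaves Dmitri, June, Kofi, Priya, Rosa, Soren, and Yara with no forced order relative to Sam — 7.

7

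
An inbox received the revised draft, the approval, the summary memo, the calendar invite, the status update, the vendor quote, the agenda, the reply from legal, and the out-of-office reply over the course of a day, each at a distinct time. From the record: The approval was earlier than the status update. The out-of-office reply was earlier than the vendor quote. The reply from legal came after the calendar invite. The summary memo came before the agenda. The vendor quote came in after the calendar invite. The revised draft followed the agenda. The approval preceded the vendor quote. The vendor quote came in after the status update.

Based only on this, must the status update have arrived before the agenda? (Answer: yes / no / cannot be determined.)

No chain of stated constraints runs from the status update to the agenda, and none runs from the agenda to the status update either.
So the relative order of the status update and the agenda is not fixed by the given facts.

cannot be determined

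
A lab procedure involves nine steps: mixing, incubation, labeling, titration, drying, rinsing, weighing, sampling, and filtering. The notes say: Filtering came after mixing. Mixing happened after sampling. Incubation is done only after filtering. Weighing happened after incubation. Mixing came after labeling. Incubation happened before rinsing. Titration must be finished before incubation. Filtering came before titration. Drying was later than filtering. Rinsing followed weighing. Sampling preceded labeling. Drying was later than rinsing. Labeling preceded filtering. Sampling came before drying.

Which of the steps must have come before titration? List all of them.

filtering, labeling, mixing, sampling

Directly stated before titration: filtering.
Labeling reaches titration via labeling → filtering → titration.
Mixing reaches titration via mixing → filtering → titration.
Sampling reaches titration via sampling → labeling → filtering → titration.
No chain forces weighing (or any of the others) ahead of titration.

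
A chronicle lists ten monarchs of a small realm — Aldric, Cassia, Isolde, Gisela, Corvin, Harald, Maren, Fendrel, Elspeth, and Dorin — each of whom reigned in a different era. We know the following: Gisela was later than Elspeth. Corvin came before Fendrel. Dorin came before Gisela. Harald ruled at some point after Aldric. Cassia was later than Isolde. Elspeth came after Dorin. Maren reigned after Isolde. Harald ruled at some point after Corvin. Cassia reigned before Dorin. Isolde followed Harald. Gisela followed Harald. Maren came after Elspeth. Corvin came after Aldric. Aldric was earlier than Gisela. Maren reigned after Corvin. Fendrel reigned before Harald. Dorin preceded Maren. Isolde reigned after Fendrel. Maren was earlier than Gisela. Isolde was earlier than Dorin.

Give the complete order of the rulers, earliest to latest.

The constraints fix every adjacent pair, so only one ordering works:
Aldric → Corvin → Fendrel → Harald → Isolde → Cassia → Dorin → Elspeth → Maren → Gisela.

Aldric, Corvin, Fendrel, Harald, Isolde, Cassia, Dorin, Elspeth, Maren, Gisela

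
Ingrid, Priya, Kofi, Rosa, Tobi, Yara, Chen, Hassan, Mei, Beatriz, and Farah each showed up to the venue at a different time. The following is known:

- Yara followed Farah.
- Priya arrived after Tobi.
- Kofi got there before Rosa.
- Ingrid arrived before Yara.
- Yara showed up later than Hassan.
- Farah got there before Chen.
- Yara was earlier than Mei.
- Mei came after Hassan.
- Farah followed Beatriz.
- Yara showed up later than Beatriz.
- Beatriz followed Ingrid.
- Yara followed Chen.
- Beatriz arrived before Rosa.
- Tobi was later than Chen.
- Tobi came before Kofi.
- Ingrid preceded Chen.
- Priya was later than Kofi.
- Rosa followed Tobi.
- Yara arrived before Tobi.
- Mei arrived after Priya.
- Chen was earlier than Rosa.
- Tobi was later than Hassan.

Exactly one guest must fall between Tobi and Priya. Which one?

Tracing the constraints gives Tobi → Kofi → Priya, so Kofi sits after Tobi and before Priya.
No other guest is forced both after Tobi and before Priya.

Kofi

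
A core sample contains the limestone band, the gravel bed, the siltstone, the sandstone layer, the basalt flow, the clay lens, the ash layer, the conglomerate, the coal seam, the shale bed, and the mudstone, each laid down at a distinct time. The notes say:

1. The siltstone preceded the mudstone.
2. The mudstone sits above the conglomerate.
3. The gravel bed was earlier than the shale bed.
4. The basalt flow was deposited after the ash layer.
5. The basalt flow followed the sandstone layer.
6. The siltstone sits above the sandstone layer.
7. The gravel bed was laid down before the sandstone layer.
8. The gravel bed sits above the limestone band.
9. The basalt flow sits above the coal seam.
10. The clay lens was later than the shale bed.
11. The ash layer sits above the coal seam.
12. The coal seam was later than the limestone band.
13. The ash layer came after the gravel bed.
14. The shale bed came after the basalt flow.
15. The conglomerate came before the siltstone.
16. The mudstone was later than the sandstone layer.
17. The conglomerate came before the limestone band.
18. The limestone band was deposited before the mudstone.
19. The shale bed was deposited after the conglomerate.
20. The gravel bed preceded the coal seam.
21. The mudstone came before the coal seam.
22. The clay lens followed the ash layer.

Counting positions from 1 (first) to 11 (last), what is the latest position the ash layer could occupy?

The ash layer must come before the basalt flow, the clay lens, and the shale bed — 3 layers forced after it.
Everything else can be placed before the ash layer in some valid order, so the ash layer can sit as late as position 11 − 3 = 8.

8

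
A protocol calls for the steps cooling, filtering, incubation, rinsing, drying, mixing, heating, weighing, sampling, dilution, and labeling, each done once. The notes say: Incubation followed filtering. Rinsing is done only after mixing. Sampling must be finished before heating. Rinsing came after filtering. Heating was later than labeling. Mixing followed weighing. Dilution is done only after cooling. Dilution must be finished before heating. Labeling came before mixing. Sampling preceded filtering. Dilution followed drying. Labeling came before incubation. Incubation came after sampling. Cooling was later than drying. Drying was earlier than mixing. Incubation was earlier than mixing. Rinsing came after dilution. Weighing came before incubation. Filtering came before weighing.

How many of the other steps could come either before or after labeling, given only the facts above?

6

Forced after labeling: heating, incubation, mixing, and rinsing.
That leaves cooling, dilution, drying, filtering, sampling, and weighing with no forced order relative to labeling — 6.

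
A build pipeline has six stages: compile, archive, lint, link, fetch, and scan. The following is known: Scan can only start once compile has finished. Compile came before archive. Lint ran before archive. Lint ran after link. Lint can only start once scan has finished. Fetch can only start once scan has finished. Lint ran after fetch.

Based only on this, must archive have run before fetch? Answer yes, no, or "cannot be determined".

Tracing the constraints gives fetch → lint → archive, so fetch must come before archive.
That means archive cannot be before fetch.

no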